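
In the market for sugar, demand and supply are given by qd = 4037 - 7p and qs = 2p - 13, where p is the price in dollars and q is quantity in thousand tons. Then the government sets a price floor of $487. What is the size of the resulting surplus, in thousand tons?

Setting quantity demanded equal to quantity supplied, 4037 - 7p = 2p - 13, gives p* = 450 and q* = 887.
Since 487 > 450, the floor is binding.
At p = 487: qd = 4037 - 7·487 = 628 and qs = 2·487 - 13 = 961.
Surplus = qs - qd = 961 - 628 = 333.

333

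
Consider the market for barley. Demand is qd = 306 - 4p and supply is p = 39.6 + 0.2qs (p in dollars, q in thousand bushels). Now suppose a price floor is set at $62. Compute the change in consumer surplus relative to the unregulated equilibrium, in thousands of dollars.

Rearranging supply gives qs = 5p - 198. Setting quantity demanded equal to quantity supplied, 306 - 4p = 5p - 198, gives p* = 56 and q* = 82.
Because the floor (62) lies above the market-clearing price, it is binding.
At p = 62: qd = 306 - 4·62 = 58 and qs = 5·62 - 198 = 112.
Consumer surplus without the control is ½ · (76.5 - 56) · 82 = 840.5.
With the floor, consumers buy 58 units at 62, so CS = ½ · (76.5 - 62) · 58 = 420.5.
Change in consumer surplus = 420.5 - 840.5 = -420.

-420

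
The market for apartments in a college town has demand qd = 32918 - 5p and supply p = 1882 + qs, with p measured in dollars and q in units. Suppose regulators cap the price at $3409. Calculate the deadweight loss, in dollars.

3430128.6

Rearranging supply gives qs = p - 1882. Without the control the market clears where 32918 - 5p = p - 1882, i.e. p* = 5800 and q* = 3918.
The ceiling of 3409 is below the equilibrium price 5800, so it binds.
At p = 3409: qd = 32918 - 5·3409 = 15873 and qs = 3409 - 1882 = 1527.
Quantity traded falls to 1527. At q = 1527 the demand price is (32918 - 1527)/5 = 6278.2 and the supply price is 1882 + 1527 = 3409.
Deadweight loss = ½ · (6278.2 - 3409) · (3918 - 1527) = ½ · 2869.2 · 2391 = 3430128.6.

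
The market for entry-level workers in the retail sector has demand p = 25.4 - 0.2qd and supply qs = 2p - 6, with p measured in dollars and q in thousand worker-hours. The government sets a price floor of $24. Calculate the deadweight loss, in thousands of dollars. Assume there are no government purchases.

Rearranging demand gives qd = 127 - 5p. Without the control the market clears where 127 - 5p = 2p - 6, i.e. p* = 19 and q* = 32.
The floor of 24 is above the equilibrium price 19, so it binds.
At p = 24: qd = 127 - 5·24 = 7 and qs = 2·24 - 6 = 42.
Quantity traded falls to 7. At q = 7 the demand price is (127 - 7)/5 = 24 and the supply price is (6 + 7)/2 = 6.5.
Deadweight loss = ½ · (24 - 6.5) · (32 - 7) = ½ · 17.5 · 25 = 218.75.

218.75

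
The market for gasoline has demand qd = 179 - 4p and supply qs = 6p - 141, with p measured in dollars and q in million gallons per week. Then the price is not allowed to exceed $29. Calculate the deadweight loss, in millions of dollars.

Setting quantity demanded equal to quantity supplied, 179 - 4p = 6p - 141, gives p* = 32 and q* = 51.
Because the ceiling (29) lies below the market-clearing price, it is binding.
At p = 29: qd = 179 - 4·29 = 63 and qs = 6·29 - 141 = 33.
Quantity traded falls to 33. At q = 33 the demand price is (179 - 33)/4 = 36.5 and the supply price is (141 + 33)/6 = 29.
Deadweight loss = ½ · (36.5 - 29) · (51 - 33) = ½ · 7.5 · 18 = 67.5.

67.5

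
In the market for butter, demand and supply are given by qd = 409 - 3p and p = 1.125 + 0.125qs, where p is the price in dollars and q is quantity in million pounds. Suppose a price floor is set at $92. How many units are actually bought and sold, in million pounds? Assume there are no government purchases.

Rearranging supply gives qs = 8p - 9. Setting quantity demanded equal to quantity supplied, 409 - 3p = 8p - 9, gives p* = 38 and q* = 295.
Since 92 > 38, the floor is binding.
At p = 92: qd = 409 - 3·92 = 133 and qs = 8·92 - 9 = 727.
The quantity actually transacted is the short side, demand: 133.

133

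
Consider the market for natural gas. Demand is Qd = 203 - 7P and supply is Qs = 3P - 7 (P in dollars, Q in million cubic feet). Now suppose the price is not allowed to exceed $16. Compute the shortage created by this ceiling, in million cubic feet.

50

Equilibrium: 203 - 7P = 3P - 7, so 210 = 10P and P* = 21, Q* = 56.
Because the ceiling (16) lies below the market-clearing price, it is binding.
At P = 16: Qd = 203 - 7·16 = 91 and Qs = 3·16 - 7 = 41.
Shortage = Qd - Qs = 91 - 41 = 50.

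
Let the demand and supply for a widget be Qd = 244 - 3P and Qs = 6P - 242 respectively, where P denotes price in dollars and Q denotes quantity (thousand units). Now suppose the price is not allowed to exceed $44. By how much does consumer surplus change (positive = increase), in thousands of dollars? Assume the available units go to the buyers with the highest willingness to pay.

-380

In a free market, 244 - 3P = 6P - 242 gives the equilibrium P* = 54, Q* = 82.
Because the ceiling (44) lies below the market-clearing price, it is binding.
At P = 44: Qd = 244 - 3·44 = 112 and Qs = 6·44 - 242 = 22.
Consumer surplus without the control is ½ · (244/3 - 54) · 82 = 3362/3.
With the ceiling, 22 units are sold at 44 (assume they go to the highest-value buyers). The demand price at Q = 22 is 74, so CS = ½ · [(244/3 - 44) + (74 - 44)] · 22 = 2222/3.
Change in consumer surplus = 2222/3 - 3362/3 = -380.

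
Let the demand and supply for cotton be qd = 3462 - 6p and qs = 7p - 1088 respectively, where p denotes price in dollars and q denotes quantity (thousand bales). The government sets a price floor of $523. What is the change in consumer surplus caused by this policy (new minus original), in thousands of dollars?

-145839

Without the control the market clears where 3462 - 6p = 7p - 1088, i.e. p* = 350 and q* = 1362.
The floor of 523 is above the equilibrium price 350, so it binds.
At p = 523: qd = 3462 - 6·523 = 324 and qs = 7·523 - 1088 = 2573.
Consumer surplus without the control is ½ · (577 - 350) · 1362 = 154587.
With the floor, consumers buy 324 units at 523, so CS = ½ · (577 - 523) · 324 = 8748.
Change in consumer surplus = 8748 - 154587 = -145839.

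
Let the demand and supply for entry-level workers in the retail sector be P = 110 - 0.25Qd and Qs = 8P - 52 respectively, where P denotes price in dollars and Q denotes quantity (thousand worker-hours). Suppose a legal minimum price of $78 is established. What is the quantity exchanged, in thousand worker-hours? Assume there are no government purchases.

Rearranging demand gives Qd = 440 - 4P. Equilibrium: 440 - 4P = 8P - 52, so 492 = 12P and P* = 41, Q* = 276.
Since 78 > 41, the floor is binding.
At P = 78: Qd = 440 - 4·78 = 128 and Qs = 8·78 - 52 = 572.
The quantity actually transacted is the short side, demand: 128.

128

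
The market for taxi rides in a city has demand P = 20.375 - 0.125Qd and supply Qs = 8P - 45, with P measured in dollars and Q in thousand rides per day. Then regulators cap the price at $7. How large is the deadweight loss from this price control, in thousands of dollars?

288

Rearranging demand gives Qd = 163 - 8P. Without the control the market clears where 163 - 8P = 8P - 45, i.e. P* = 13 and Q* = 59.
Because the ceiling (7) lies below the market-clearing price, it is binding.
At P = 7: Qd = 163 - 8·7 = 107 and Qs = 8·7 - 45 = 11.
Quantity traded falls to 11. At Q = 11 the demand price is (163 - 11)/8 = 19 and the supply price is (45 + 11)/8 = 7.
Deadweight loss = ½ · (19 - 7) · (59 - 11) = ½ · 12 · 48 = 288.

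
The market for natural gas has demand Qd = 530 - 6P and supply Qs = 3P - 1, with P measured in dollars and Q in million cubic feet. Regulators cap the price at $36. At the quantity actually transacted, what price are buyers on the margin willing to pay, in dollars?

Equilibrium: 530 - 6P = 3P - 1, so 531 = 9P and P* = 59, Q* = 176.
Since 36 < 59, the ceiling is binding.
At P = 36: Qd = 530 - 6·36 = 314 and Qs = 3·36 - 1 = 107.
Only 107 units reach the market. On the demand curve, the marginal buyer's willingness to pay at Q = 107 is (530 - 107)/6 = 70.5.

70.5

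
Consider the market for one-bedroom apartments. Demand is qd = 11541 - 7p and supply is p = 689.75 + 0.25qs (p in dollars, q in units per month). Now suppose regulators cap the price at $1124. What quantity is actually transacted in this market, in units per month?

Rearranging supply gives qs = 4p - 2759. Setting quantity demanded equal to quantity supplied, 11541 - 7p = 4p - 2759, gives p* = 1300 and q* = 2441.
Since 1124 < 1300, the ceiling is binding.
At p = 1124: qd = 11541 - 7·1124 = 3673 and qs = 4·1124 - 2759 = 1737.
The quantity actually transacted is the short side, supply: 1737.

1737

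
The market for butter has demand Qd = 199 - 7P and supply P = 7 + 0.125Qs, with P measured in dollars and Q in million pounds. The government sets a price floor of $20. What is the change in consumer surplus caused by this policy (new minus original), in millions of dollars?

Rearranging supply gives Qs = 8P - 56. Equilibrium: 199 - 7P = 8P - 56, so 255 = 15P and P* = 17, Q* = 80.
The floor of 20 is above the equilibrium price 17, so it binds.
At P = 20: Qd = 199 - 7·20 = 59 and Qs = 8·20 - 56 = 104.
Consumer surplus without the control is ½ · (199/7 - 17) · 80 = 3200/7.
With the floor, consumers buy 59 units at 20, so CS = ½ · (199/7 - 20) · 59 = 3481/14.
Change in consumer surplus = 3481/14 - 3200/7 = -208.5.

-208.5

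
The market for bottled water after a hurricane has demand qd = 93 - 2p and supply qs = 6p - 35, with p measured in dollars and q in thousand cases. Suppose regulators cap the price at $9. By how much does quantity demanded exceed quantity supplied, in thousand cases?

In a free market, 93 - 2p = 6p - 35 gives the equilibrium p* = 16, q* = 61.
The ceiling of 9 is below the equilibrium price 16, so it binds.
At p = 9: qd = 93 - 2·9 = 75 and qs = 6·9 - 35 = 19.
Shortage = qd - qs = 75 - 19 = 56.

56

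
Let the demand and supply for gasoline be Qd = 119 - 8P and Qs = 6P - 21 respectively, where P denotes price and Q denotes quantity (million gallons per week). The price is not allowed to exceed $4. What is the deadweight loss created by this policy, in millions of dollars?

Equilibrium: 119 - 8P = 6P - 21, so 140 = 14P and P* = 10, Q* = 39.
Since 4 < 10, the ceiling is binding.
At P = 4: Qd = 119 - 8·4 = 87 and Qs = 6·4 - 21 = 3.
Quantity traded falls to 3. At Q = 3 the demand price is (119 - 3)/8 = 14.5 and the supply price is (21 + 3)/6 = 4.
Deadweight loss = ½ · (14.5 - 4) · (39 - 3) = ½ · 10.5 · 36 = 189.

189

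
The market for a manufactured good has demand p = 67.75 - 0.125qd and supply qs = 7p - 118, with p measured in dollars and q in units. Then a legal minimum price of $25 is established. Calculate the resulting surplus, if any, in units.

0

Rearranging demand gives qd = 542 - 8p. Without the control the market clears where 542 - 8p = 7p - 118, i.e. p* = 44 and q* = 190.
The floor of 25 is below the equilibrium price 44, so it is not binding; the market clears at p* = 44, q* = 190.
Since the control does not bind, there is no surplus.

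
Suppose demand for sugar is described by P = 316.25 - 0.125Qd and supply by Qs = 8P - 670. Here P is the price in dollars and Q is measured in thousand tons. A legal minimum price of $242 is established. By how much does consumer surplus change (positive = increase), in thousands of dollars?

-32004

Rearranging demand gives Qd = 2530 - 8P. Equilibrium: 2530 - 8P = 8P - 670, so 3200 = 16P and P* = 200, Q* = 930.
Since 242 > 200, the floor is binding.
At P = 242: Qd = 2530 - 8·242 = 594 and Qs = 8·242 - 670 = 1266.
Consumer surplus without the control is ½ · (316.25 - 200) · 930 = 54056.25.
With the floor, consumers buy 594 units at 242, so CS = ½ · (316.25 - 242) · 594 = 22052.25.
Change in consumer surplus = 22052.25 - 54056.25 = -32004.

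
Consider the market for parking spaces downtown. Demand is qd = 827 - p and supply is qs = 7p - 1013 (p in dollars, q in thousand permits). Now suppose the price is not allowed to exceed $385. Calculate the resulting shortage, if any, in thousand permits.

0

Without the control the market clears where 827 - p = 7p - 1013, i.e. p* = 230 and q* = 597.
Since 385 is above p* = 230, the ceiling does not bind and the free-market outcome prevails.
Since the control does not bind, there is no shortage.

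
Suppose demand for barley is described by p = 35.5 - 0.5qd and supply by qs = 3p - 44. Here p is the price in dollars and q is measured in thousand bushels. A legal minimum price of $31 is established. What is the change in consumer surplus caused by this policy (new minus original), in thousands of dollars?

Rearranging demand gives qd = 71 - 2p. Without the control the market clears where 71 - 2p = 3p - 44, i.e. p* = 23 and q* = 25.
Since 31 > 23, the floor is binding.
At p = 31: qd = 71 - 2·31 = 9 and qs = 3·31 - 44 = 49.
Consumer surplus without the control is ½ · (35.5 - 23) · 25 = 156.25.
With the floor, consumers buy 9 units at 31, so CS = ½ · (35.5 - 31) · 9 = 20.25.
Change in consumer surplus = 20.25 - 156.25 = -136.

-136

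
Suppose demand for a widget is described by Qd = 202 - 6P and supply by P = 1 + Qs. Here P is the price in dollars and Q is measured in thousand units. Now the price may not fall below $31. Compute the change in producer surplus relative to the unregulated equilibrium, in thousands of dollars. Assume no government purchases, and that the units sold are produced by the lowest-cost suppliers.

-40

Rearranging supply gives Qs = P - 1. In a free market, 202 - 6P = P - 1 gives the equilibrium P* = 29, Q* = 28.
The floor of 31 is above the equilibrium price 29, so it binds.
At P = 31: Qd = 202 - 6·31 = 16 and Qs = 31 - 1 = 30.
Producer surplus without the control is ½ · (29 - 1) · 28 = 392.
With the floor, 16 units are sold at 31. The supply price at Q = 16 is 17, so PS = ½ · [(31 - 1) + (31 - 17)] · 16 = 352.
Change in producer surplus = 352 - 392 = -40.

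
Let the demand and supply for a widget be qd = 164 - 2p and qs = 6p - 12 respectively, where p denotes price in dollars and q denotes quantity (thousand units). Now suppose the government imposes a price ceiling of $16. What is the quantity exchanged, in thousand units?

84

Setting quantity demanded equal to quantity supplied, 164 - 2p = 6p - 12, gives p* = 22 and q* = 120.
The ceiling of 16 is below the equilibrium price 22, so it binds.
At p = 16: qd = 164 - 2·16 = 132 and qs = 6·16 - 12 = 84.
The quantity actually transacted is the short side, supply: 84.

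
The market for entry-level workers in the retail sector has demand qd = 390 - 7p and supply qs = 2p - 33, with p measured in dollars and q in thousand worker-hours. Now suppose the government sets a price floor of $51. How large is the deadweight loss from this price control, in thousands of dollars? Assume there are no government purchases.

252

In a free market, 390 - 7p = 2p - 33 gives the equilibrium p* = 47, q* = 61.
The floor of 51 is above the equilibrium price 47, so it binds.
At p = 51: qd = 390 - 7·51 = 33 and qs = 2·51 - 33 = 69.
Quantity traded falls to 33. At q = 33 the demand price is (390 - 33)/7 = 51 and the supply price is (33 + 33)/2 = 33.
Deadweight loss = ½ · (51 - 33) · (61 - 33) = ½ · 18 · 28 = 252.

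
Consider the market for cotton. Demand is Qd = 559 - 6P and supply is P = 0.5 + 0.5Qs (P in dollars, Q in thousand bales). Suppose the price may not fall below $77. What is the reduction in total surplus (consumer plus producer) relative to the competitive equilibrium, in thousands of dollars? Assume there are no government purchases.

Rearranging supply gives Qs = 2P - 1. Equilibrium: 559 - 6P = 2P - 1, so 560 = 8P and P* = 70, Q* = 139.
The floor of 77 is above the equilibrium price 70, so it binds.
At P = 77: Qd = 559 - 6·77 = 97 and Qs = 2·77 - 1 = 153.
Quantity traded falls to 97. At Q = 97 the demand price is (559 - 97)/6 = 77 and the supply price is (1 + 97)/2 = 49.
Deadweight loss = ½ · (77 - 49) · (139 - 97) = ½ · 28 · 42 = 588.

588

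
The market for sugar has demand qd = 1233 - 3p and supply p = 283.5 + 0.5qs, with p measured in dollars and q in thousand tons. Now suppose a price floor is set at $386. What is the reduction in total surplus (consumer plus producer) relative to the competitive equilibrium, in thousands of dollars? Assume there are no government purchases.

2535

Rearranging supply gives qs = 2p - 567. Without the control the market clears where 1233 - 3p = 2p - 567, i.e. p* = 360 and q* = 153.
Since 386 > 360, the floor is binding.
At p = 386: qd = 1233 - 3·386 = 75 and qs = 2·386 - 567 = 205.
Quantity traded falls to 75. At q = 75 the demand price is (1233 - 75)/3 = 386 and the supply price is (567 + 75)/2 = 321.
Deadweight loss = ½ · (386 - 321) · (153 - 75) = ½ · 65 · 78 = 2535.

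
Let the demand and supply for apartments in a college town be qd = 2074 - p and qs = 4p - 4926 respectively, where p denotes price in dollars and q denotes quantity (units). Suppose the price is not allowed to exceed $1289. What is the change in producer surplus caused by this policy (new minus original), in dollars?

-50172

Without the control the market clears where 2074 - p = 4p - 4926, i.e. p* = 1400 and q* = 674.
Since 1289 < 1400, the ceiling is binding.
At p = 1289: qd = 2074 - 1289 = 785 and qs = 4·1289 - 4926 = 230.
Producer surplus without the control is ½ · (1400 - 1231.5) · 674 = 56784.5.
With the ceiling, producers sell 230 units at 1289, so PS = ½ · (1289 - 1231.5) · 230 = 6612.5.
Change in producer surplus = 6612.5 - 56784.5 = -50172.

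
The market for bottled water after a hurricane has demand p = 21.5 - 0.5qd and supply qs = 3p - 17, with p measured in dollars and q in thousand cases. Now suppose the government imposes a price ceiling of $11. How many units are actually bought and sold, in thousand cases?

16

Rearranging demand gives qd = 43 - 2p. Equilibrium: 43 - 2p = 3p - 17, so 60 = 5p and p* = 12, q* = 19.
Because the ceiling (11) lies below the market-clearing price, it is binding.
At p = 11: qd = 43 - 2·11 = 21 and qs = 3·11 - 17 = 16.
The quantity actually transacted is the short side, supply: 16.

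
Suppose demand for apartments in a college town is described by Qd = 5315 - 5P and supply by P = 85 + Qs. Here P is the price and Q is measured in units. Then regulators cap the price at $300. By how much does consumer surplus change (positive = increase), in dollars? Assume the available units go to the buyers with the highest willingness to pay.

93000

Rearranging supply gives Qs = P - 85. In a free market, 5315 - 5P = P - 85 gives the equilibrium P* = 900, Q* = 815.
The ceiling of 300 is below the equilibrium price 900, so it binds.
At P = 300: Qd = 5315 - 5·300 = 3815 and Qs = 300 - 85 = 215.
Consumer surplus without the control is ½ · (1063 - 900) · 815 = 66422.5.
With the ceiling, 215 units are sold at 300 (assume they go to the highest-value buyers). The demand price at Q = 215 is 1020, so CS = ½ · [(1063 - 300) + (1020 - 300)] · 215 = 159422.5.
Change in consumer surplus = 159422.5 - 66422.5 = 93000.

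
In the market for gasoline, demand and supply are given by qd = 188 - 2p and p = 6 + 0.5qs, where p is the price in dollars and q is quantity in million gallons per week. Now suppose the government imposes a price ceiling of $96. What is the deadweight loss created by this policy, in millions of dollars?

0

Rearranging supply gives qs = 2p - 12. Without the control the market clears where 188 - 2p = 2p - 12, i.e. p* = 50 and q* = 88.
Since 96 is above p* = 50, the ceiling does not bind and the free-market outcome prevails.
Since the control does not bind, no trades are prevented and deadweight loss is zero.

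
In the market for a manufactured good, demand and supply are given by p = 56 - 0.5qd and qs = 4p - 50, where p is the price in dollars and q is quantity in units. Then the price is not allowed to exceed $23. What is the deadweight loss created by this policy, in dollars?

Rearranging demand gives qd = 112 - 2p. Without the control the market clears where 112 - 2p = 4p - 50, i.e. p* = 27 and q* = 58.
The ceiling of 23 is below the equilibrium price 27, so it binds.
At p = 23: qd = 112 - 2·23 = 66 and qs = 4·23 - 50 = 42.
Quantity traded falls to 42. At q = 42 the demand price is (112 - 42)/2 = 35 and the supply price is (50 + 42)/4 = 23.
Deadweight loss = ½ · (35 - 23) · (58 - 42) = ½ · 12 · 16 = 96.

96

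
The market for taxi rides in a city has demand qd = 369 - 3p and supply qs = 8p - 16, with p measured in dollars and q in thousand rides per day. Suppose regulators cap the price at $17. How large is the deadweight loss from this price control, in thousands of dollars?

Setting quantity demanded equal to quantity supplied, 369 - 3p = 8p - 16, gives p* = 35 and q* = 264.
The ceiling of 17 is below the equilibrium price 35, so it binds.
At p = 17: qd = 369 - 3·17 = 318 and qs = 8·17 - 16 = 120.
Quantity traded falls to 120. At q = 120 the demand price is (369 - 120)/3 = 83 and the supply price is (16 + 120)/8 = 17.
Deadweight loss = ½ · (83 - 17) · (264 - 120) = ½ · 66 · 144 = 4752.

4752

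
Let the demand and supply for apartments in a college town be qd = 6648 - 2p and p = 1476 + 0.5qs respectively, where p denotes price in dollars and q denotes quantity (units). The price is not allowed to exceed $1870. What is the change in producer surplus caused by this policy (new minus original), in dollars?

-698540

Rearranging supply gives qs = 2p - 2952. Without the control the market clears where 6648 - 2p = 2p - 2952, i.e. p* = 2400 and q* = 1848.
Because the ceiling (1870) lies below the market-clearing price, it is binding.
At p = 1870: qd = 6648 - 2·1870 = 2908 and qs = 2·1870 - 2952 = 788.
Producer surplus without the control is ½ · (2400 - 1476) · 1848 = 853776.
With the ceiling, producers sell 788 units at 1870, so PS = ½ · (1870 - 1476) · 788 = 155236.
Change in producer surplus = 155236 - 853776 = -698540.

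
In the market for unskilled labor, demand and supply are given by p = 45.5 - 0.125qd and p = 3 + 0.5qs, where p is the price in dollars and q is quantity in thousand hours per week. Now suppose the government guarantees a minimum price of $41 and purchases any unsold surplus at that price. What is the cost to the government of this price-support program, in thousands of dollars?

Rearranging demand gives qd = 364 - 8p; rearranging supply gives qs = 2p - 6. Equilibrium: 364 - 8p = 2p - 6, so 370 = 10p and p* = 37, q* = 68.
The floor of 41 is above the equilibrium price 37, so it binds.
At p = 41: qd = 364 - 8·41 = 36 and qs = 2·41 - 6 = 76.
Surplus = qs - qd = 40.
Government expenditure = surplus × support price = 40 × 41 = 1640.

1640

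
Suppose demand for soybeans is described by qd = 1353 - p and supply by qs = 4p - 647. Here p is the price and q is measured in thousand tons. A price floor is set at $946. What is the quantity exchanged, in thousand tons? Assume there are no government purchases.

In a free market, 1353 - p = 4p - 647 gives the equilibrium p* = 400, q* = 953.
Because the floor (946) lies above the market-clearing price, it is binding.
At p = 946: qd = 1353 - 946 = 407 and qs = 4·946 - 647 = 3137.
The quantity actually transacted is the short side, demand: 407.

407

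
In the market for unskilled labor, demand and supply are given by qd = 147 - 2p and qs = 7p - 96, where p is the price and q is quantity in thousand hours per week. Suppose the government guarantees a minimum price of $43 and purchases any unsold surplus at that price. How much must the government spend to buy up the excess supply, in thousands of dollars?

6192

In a free market, 147 - 2p = 7p - 96 gives the equilibrium p* = 27, q* = 93.
Since 43 > 27, the floor is binding.
At p = 43: qd = 147 - 2·43 = 61 and qs = 7·43 - 96 = 205.
Surplus = qs - qd = 144.
Government expenditure = surplus × support price = 144 × 43 = 6192.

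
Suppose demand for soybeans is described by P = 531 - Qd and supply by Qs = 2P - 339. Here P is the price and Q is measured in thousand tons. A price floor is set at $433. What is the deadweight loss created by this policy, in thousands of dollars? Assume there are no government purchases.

Rearranging demand gives Qd = 531 - P. Equilibrium: 531 - P = 2P - 339, so 870 = 3P and P* = 290, Q* = 241.
Since 433 > 290, the floor is binding.
At P = 433: Qd = 531 - 433 = 98 and Qs = 2·433 - 339 = 527.
Quantity traded falls to 98. At Q = 98 the demand price is 531 - 98 = 433 and the supply price is (339 + 98)/2 = 218.5.
Deadweight loss = ½ · (433 - 218.5) · (241 - 98) = ½ · 214.5 · 143 = 15336.75.

15336.75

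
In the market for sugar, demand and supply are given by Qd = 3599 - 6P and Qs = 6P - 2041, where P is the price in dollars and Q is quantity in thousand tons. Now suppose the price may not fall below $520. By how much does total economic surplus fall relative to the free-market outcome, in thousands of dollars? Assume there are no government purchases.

15000

Setting quantity demanded equal to quantity supplied, 3599 - 6P = 6P - 2041, gives P* = 470 and Q* = 779.
The floor of 520 is above the equilibrium price 470, so it binds.
At P = 520: Qd = 3599 - 6·520 = 479 and Qs = 6·520 - 2041 = 1079.
Quantity traded falls to 479. At Q = 479 the demand price is (3599 - 479)/6 = 520 and the supply price is (2041 + 479)/6 = 420.
Deadweight loss = ½ · (520 - 420) · (779 - 479) = ½ · 100 · 300 = 15000.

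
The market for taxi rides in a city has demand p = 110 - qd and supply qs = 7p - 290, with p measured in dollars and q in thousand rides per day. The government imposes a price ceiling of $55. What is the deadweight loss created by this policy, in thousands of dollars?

0

Rearranging demand gives qd = 110 - p. Without the control the market clears where 110 - p = 7p - 290, i.e. p* = 50 and q* = 60.
The ceiling of 55 is above the equilibrium price 50, so it is not binding; the market clears at p* = 50, q* = 60.
Since the control does not bind, no trades are prevented and deadweight loss is zero.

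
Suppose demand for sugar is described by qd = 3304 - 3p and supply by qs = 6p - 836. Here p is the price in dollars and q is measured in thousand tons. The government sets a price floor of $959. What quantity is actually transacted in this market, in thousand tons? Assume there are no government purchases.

427

Equilibrium: 3304 - 3p = 6p - 836, so 4140 = 9p and p* = 460, q* = 1924.
Since 959 > 460, the floor is binding.
At p = 959: qd = 3304 - 3·959 = 427 and qs = 6·959 - 836 = 4918.
The quantity actually transacted is the short side, demand: 427.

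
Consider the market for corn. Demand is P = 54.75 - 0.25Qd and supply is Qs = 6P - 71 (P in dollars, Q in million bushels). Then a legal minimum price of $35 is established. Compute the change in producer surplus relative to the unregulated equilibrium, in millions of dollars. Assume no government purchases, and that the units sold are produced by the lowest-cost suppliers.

426

Rearranging demand gives Qd = 219 - 4P. In a free market, 219 - 4P = 6P - 71 gives the equilibrium P* = 29, Q* = 103.
Because the floor (35) lies above the market-clearing price, it is binding.
At P = 35: Qd = 219 - 4·35 = 79 and Qs = 6·35 - 71 = 139.
Producer surplus without the control is ½ · (29 - 71/6) · 103 = 10609/12.
With the floor, 79 units are sold at 35. The supply price at Q = 79 is 25, so PS = ½ · [(35 - 71/6) + (35 - 25)] · 79 = 15721/12.
Change in producer surplus = 15721/12 - 10609/12 = 426.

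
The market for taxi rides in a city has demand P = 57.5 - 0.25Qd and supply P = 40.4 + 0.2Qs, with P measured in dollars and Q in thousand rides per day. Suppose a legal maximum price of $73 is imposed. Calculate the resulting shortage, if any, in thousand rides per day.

Rearranging demand gives Qd = 230 - 4P; rearranging supply gives Qs = 5P - 202. Equilibrium: 230 - 4P = 5P - 202, so 432 = 9P and P* = 48, Q* = 38.
The ceiling of 73 is above the equilibrium price 48, so it is not binding; the market clears at P* = 48, Q* = 38.
Since the control does not bind, there is no shortage.

0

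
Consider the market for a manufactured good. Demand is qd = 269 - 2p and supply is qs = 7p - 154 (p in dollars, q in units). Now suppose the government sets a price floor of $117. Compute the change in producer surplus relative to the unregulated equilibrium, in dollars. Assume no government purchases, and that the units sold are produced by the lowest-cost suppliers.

1050

Without the control the market clears where 269 - 2p = 7p - 154, i.e. p* = 47 and q* = 175.
Because the floor (117) lies above the market-clearing price, it is binding.
At p = 117: qd = 269 - 2·117 = 35 and qs = 7·117 - 154 = 665.
Producer surplus without the control is ½ · (47 - 22) · 175 = 2187.5.
With the floor, 35 units are sold at 117. The supply price at q = 35 is 27, so PS = ½ · [(117 - 22) + (117 - 27)] · 35 = 3237.5.
Change in producer surplus = 3237.5 - 2187.5 = 1050.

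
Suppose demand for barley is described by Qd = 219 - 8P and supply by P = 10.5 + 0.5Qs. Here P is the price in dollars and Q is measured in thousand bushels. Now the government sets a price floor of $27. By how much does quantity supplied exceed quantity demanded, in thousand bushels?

30

Rearranging supply gives Qs = 2P - 21. Setting quantity demanded equal to quantity supplied, 219 - 8P = 2P - 21, gives P* = 24 and Q* = 27.
The floor of 27 is above the equilibrium price 24, so it binds.
At P = 27: Qd = 219 - 8·27 = 3 and Qs = 2·27 - 21 = 33.
Surplus = Qs - Qd = 33 - 3 = 30.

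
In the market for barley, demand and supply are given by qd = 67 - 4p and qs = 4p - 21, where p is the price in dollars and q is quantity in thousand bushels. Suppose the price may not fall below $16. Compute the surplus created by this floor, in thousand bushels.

Setting quantity demanded equal to quantity supplied, 67 - 4p = 4p - 21, gives p* = 11 and q* = 23.
The floor of 16 is above the equilibrium price 11, so it binds.
At p = 16: qd = 67 - 4·16 = 3 and qs = 4·16 - 21 = 43.
Surplus = qs - qd = 43 - 3 = 40.

40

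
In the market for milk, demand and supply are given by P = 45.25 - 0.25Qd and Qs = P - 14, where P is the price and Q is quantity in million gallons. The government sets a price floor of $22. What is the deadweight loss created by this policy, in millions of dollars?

Rearranging demand gives Qd = 181 - 4P. In a free market, 181 - 4P = P - 14 gives the equilibrium P* = 39, Q* = 25.
Since 22 is below P* = 39, the floor does not bind and the free-market outcome prevails.
Since the control does not bind, no trades are prevented and deadweight loss is zero.

0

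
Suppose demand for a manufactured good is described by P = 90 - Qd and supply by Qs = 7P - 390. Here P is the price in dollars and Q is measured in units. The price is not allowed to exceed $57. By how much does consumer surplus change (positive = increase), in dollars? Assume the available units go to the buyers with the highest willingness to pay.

Rearranging demand gives Qd = 90 - P. In a free market, 90 - P = 7P - 390 gives the equilibrium P* = 60, Q* = 30.
Because the ceiling (57) lies below the market-clearing price, it is binding.
At P = 57: Qd = 90 - 57 = 33 and Qs = 7·57 - 390 = 9.
Consumer surplus without the control is ½ · (90 - 60) · 30 = 450.
With the ceiling, 9 units are sold at 57 (assume they go to the highest-value buyers). The demand price at Q = 9 is 81, so CS = ½ · [(90 - 57) + (81 - 57)] · 9 = 256.5.
Change in consumer surplus = 256.5 - 450 = -193.5.

-193.5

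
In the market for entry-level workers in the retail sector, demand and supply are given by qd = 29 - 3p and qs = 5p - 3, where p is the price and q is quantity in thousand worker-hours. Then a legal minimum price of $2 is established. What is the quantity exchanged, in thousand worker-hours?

Without the control the market clears where 29 - 3p = 5p - 3, i.e. p* = 4 and q* = 17.
The floor of 2 is below the equilibrium price 4, so it is not binding; the market clears at p* = 4, q* = 17.

17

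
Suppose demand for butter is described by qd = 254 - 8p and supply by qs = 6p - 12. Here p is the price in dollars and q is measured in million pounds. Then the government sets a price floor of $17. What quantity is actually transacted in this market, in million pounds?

Setting quantity demanded equal to quantity supplied, 254 - 8p = 6p - 12, gives p* = 19 and q* = 102.
Since 17 is below p* = 19, the floor does not bind and the free-market outcome prevails.

102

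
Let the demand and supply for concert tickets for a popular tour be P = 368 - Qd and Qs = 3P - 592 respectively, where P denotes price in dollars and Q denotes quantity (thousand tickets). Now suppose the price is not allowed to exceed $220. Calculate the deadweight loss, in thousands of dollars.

Rearranging demand gives Qd = 368 - P. Equilibrium: 368 - P = 3P - 592, so 960 = 4P and P* = 240, Q* = 128.
Because the ceiling (220) lies below the market-clearing price, it is binding.
At P = 220: Qd = 368 - 220 = 148 and Qs = 3·220 - 592 = 68.
Quantity traded falls to 68. At Q = 68 the demand price is 368 - 68 = 300 and the supply price is (592 + 68)/3 = 220.
Deadweight loss = ½ · (300 - 220) · (128 - 68) = ½ · 80 · 60 = 2400.

2400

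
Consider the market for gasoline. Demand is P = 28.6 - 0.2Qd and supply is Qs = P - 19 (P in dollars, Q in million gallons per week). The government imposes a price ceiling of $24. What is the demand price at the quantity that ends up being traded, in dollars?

Rearranging demand gives Qd = 143 - 5P. Setting quantity demanded equal to quantity supplied, 143 - 5P = P - 19, gives P* = 27 and Q* = 8.
Since 24 < 27, the ceiling is binding.
At P = 24: Qd = 143 - 5·24 = 23 and Qs = 24 - 19 = 5.
Only 5 units reach the market. On the demand curve, the marginal buyer's willingness to pay at Q = 5 is (143 - 5)/5 = 27.6.

27.6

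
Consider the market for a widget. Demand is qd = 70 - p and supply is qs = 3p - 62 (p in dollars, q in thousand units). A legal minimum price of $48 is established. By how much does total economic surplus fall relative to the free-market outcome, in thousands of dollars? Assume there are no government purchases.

In a free market, 70 - p = 3p - 62 gives the equilibrium p* = 33, q* = 37.
Since 48 > 33, the floor is binding.
At p = 48: qd = 70 - 48 = 22 and qs = 3·48 - 62 = 82.
Quantity traded falls to 22. At q = 22 the demand price is 70 - 22 = 48 and the supply price is (62 + 22)/3 = 28.
Deadweight loss = ½ · (48 - 28) · (37 - 22) = ½ · 20 · 15 = 150.

150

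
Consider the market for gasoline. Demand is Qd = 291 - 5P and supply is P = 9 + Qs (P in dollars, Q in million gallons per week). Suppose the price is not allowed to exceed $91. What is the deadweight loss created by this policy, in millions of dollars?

0

Rearranging supply gives Qs = P - 9. Equilibrium: 291 - 5P = P - 9, so 300 = 6P and P* = 50, Q* = 41.
Since 91 is above P* = 50, the ceiling does not bind and the free-market outcome prevails.
Since the control does not bind, no trades are prevented and deadweight loss is zero.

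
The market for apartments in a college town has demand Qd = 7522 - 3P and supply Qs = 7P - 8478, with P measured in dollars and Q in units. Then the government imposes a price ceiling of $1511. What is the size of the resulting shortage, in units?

Equilibrium: 7522 - 3P = 7P - 8478, so 16000 = 10P and P* = 1600, Q* = 2722.
Because the ceiling (1511) lies below the market-clearing price, it is binding.
At P = 1511: Qd = 7522 - 3·1511 = 2989 and Qs = 7·1511 - 8478 = 2099.
Shortage = Qd - Qs = 2989 - 2099 = 890.

890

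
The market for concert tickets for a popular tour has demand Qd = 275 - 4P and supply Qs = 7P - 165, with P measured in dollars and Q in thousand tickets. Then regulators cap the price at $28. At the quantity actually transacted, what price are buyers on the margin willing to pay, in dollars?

61

In a free market, 275 - 4P = 7P - 165 gives the equilibrium P* = 40, Q* = 115.
Since 28 < 40, the ceiling is binding.
At P = 28: Qd = 275 - 4·28 = 163 and Qs = 7·28 - 165 = 31.
Only 31 units reach the market. On the demand curve, the marginal buyer's willingness to pay at Q = 31 is (275 - 31)/4 = 61.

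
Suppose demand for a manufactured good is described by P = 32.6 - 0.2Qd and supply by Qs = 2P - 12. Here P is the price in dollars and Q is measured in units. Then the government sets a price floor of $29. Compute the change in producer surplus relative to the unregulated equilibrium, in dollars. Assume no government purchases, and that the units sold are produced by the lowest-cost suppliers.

Rearranging demand gives Qd = 163 - 5P. Equilibrium: 163 - 5P = 2P - 12, so 175 = 7P and P* = 25, Q* = 38.
Because the floor (29) lies above the market-clearing price, it is binding.
At P = 29: Qd = 163 - 5·29 = 18 and Qs = 2·29 - 12 = 46.
Producer surplus without the control is ½ · (25 - 6) · 38 = 361.
With the floor, 18 units are sold at 29. The supply price at Q = 18 is 15, so PS = ½ · [(29 - 6) + (29 - 15)] · 18 = 333.
Change in producer surplus = 333 - 361 = -28.

-28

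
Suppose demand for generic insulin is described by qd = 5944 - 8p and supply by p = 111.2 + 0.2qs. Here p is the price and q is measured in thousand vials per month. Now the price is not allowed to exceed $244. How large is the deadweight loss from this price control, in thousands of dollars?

Rearranging supply gives qs = 5p - 556. Setting quantity demanded equal to quantity supplied, 5944 - 8p = 5p - 556, gives p* = 500 and q* = 1944.
Since 244 < 500, the ceiling is binding.
At p = 244: qd = 5944 - 8·244 = 3992 and qs = 5·244 - 556 = 664.
Quantity traded falls to 664. At q = 664 the demand price is (5944 - 664)/8 = 660 and the supply price is (556 + 664)/5 = 244.
Deadweight loss = ½ · (660 - 244) · (1944 - 664) = ½ · 416 · 1280 = 266240.

266240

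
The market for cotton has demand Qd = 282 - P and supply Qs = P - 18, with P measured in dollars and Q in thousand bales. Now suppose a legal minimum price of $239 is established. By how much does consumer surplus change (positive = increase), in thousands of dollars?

-7787.5

Equilibrium: 282 - P = P - 18, so 300 = 2P and P* = 150, Q* = 132.
Since 239 > 150, the floor is binding.
At P = 239: Qd = 282 - 239 = 43 and Qs = 239 - 18 = 221.
Consumer surplus without the control is ½ · (282 - 150) · 132 = 8712.
With the floor, consumers buy 43 units at 239, so CS = ½ · (282 - 239) · 43 = 924.5.
Change in consumer surplus = 924.5 - 8712 = -7787.5.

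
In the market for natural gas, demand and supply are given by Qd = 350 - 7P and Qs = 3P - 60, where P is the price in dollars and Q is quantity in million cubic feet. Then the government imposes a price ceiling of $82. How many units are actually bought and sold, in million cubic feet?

63

Without the control the market clears where 350 - 7P = 3P - 60, i.e. P* = 41 and Q* = 63.
The ceiling of 82 is above the equilibrium price 41, so it is not binding; the market clears at P* = 41, Q* = 63.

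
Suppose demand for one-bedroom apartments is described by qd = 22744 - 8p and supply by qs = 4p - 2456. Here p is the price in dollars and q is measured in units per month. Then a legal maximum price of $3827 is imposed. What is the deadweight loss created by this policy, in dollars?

0

Setting quantity demanded equal to quantity supplied, 22744 - 8p = 4p - 2456, gives p* = 2100 and q* = 5944.
The ceiling of 3827 is above the equilibrium price 2100, so it is not binding; the market clears at p* = 2100, q* = 5944.
Since the control does not bind, no trades are prevented and deadweight loss is zero.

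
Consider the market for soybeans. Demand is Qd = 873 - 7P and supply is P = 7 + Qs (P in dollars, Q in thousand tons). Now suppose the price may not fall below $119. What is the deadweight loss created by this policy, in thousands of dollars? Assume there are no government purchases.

2268

Rearranging supply gives Qs = P - 7. Setting quantity demanded equal to quantity supplied, 873 - 7P = P - 7, gives P* = 110 and Q* = 103.
Since 119 > 110, the floor is binding.
At P = 119: Qd = 873 - 7·119 = 40 and Qs = 119 - 7 = 112.
Quantity traded falls to 40. At Q = 40 the demand price is (873 - 40)/7 = 119 and the supply price is 7 + 40 = 47.
Deadweight loss = ½ · (119 - 47) · (103 - 40) = ½ · 72 · 63 = 2268.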